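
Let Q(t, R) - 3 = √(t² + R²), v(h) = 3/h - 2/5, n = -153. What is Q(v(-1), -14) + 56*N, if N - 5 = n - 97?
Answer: -13717 + √5189/5 ≈ -13703.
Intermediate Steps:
v(h) = -⅖ + 3/h (v(h) = 3/h - 2*⅕ = 3/h - ⅖ = -⅖ + 3/h)
Q(t, R) = 3 + √(R² + t²) (Q(t, R) = 3 + √(t² + R²) = 3 + √(R² + t²))
N = -245 (N = 5 + (-153 - 97) = 5 - 250 = -245)
Q(v(-1), -14) + 56*N = (3 + √((-14)² + (-⅖ + 3/(-1))²)) + 56*(-245) = (3 + √(196 + (-⅖ + 3*(-1))²)) - 13720 = (3 + √(196 + (-⅖ - 3)²)) - 13720 = (3 + √(196 + (-17/5)²)) - 13720 = (3 + √(196 + 289/25)) - 13720 = (3 + √(5189/25)) - 13720 = (3 + √5189/5) - 13720 = -13717 + √5189/5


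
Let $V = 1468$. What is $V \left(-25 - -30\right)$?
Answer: $7340$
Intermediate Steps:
$V \left(-25 - -30\right) = 1468 \left(-25 - -30\right) = 1468 \left(-25 + 30\right) = 1468 \cdot 5 = 7340$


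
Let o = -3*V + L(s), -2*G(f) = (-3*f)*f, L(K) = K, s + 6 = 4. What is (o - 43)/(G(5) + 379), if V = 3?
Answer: -108/833 ≈ -0.12965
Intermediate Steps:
s = -2 (s = -6 + 4 = -2)
G(f) = 3*f²/2 (G(f) = -(-3*f)*f/2 = -(-3)*f²/2 = 3*f²/2)
o = -11 (o = -3*3 - 2 = -9 - 2 = -11)
(o - 43)/(G(5) + 379) = (-11 - 43)/((3/2)*5² + 379) = -54/((3/2)*25 + 379) = -54/(75/2 + 379) = -54/833/2 = -54*2/833 = -108/833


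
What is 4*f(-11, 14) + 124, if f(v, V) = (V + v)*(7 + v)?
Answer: 76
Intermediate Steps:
f(v, V) = (7 + v)*(V + v)
4*f(-11, 14) + 124 = 4*((-11)² + 7*14 + 7*(-11) + 14*(-11)) + 124 = 4*(121 + 98 - 77 - 154) + 124 = 4*(-12) + 124 = -48 + 124 = 76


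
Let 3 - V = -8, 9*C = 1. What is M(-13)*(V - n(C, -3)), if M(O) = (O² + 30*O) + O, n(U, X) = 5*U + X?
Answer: -3146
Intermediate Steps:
C = ⅑ (C = (⅑)*1 = ⅑ ≈ 0.11111)
V = 11 (V = 3 - 1*(-8) = 3 + 8 = 11)
n(U, X) = X + 5*U
M(O) = O² + 31*O
M(-13)*(V - n(C, -3)) = (-13*(31 - 13))*(11 - (-3 + 5*(⅑))) = (-13*18)*(11 - (-3 + 5/9)) = -234*(11 - 1*(-22/9)) = -234*(11 + 22/9) = -234*121/9 = -3146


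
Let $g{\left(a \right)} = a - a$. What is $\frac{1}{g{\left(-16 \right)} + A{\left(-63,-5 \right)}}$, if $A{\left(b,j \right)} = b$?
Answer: $- \frac{1}{63} \approx -0.015873$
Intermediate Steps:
$g{\left(a \right)} = 0$
$\frac{1}{g{\left(-16 \right)} + A{\left(-63,-5 \right)}} = \frac{1}{0 - 63} = \frac{1}{-63} = - \frac{1}{63}$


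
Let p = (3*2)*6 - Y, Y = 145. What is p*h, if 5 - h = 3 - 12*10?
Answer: -13298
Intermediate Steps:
h = 122 (h = 5 - (3 - 12*10) = 5 - (3 - 120) = 5 - 1*(-117) = 5 + 117 = 122)
p = -109 (p = (3*2)*6 - 1*145 = 6*6 - 145 = 36 - 145 = -109)
p*h = -109*122 = -13298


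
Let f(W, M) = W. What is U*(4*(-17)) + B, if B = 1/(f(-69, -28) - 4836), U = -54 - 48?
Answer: 34021079/4905 ≈ 6936.0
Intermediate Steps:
U = -102
B = -1/4905 (B = 1/(-69 - 4836) = 1/(-4905) = -1/4905 ≈ -0.00020387)
U*(4*(-17)) + B = -408*(-17) - 1/4905 = -102*(-68) - 1/4905 = 6936 - 1/4905 = 34021079/4905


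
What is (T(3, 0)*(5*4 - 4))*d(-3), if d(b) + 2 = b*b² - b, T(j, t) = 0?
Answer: 0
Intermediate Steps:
d(b) = -2 + b³ - b (d(b) = -2 + (b*b² - b) = -2 + (b³ - b) = -2 + b³ - b)
(T(3, 0)*(5*4 - 4))*d(-3) = (0*(5*4 - 4))*(-2 + (-3)³ - 1*(-3)) = (0*(20 - 4))*(-2 - 27 + 3) = (0*16)*(-26) = 0*(-26) = 0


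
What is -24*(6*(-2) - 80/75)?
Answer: 1568/5 ≈ 313.60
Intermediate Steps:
-24*(6*(-2) - 80/75) = -24*(-12 - 80/75) = -24*(-12 - 1*16/15) = -24*(-12 - 16/15) = -24*(-196/15) = 1568/5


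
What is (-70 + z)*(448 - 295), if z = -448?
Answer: -79254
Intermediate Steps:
(-70 + z)*(448 - 295) = (-70 - 448)*(448 - 295) = -518*153 = -79254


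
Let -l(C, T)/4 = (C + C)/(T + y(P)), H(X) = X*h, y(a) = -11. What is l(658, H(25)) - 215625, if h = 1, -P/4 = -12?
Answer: -216001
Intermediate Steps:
P = 48 (P = -4*(-12) = 48)
H(X) = X (H(X) = X*1 = X)
l(C, T) = -8*C/(-11 + T) (l(C, T) = -4*(C + C)/(T - 11) = -4*2*C/(-11 + T) = -8*C/(-11 + T))
l(658, H(25)) - 215625 = -8*658/(-11 + 25) - 215625 = -8*658/14 - 215625 = -8*658*1/14 - 215625 = -376 - 215625 = -216001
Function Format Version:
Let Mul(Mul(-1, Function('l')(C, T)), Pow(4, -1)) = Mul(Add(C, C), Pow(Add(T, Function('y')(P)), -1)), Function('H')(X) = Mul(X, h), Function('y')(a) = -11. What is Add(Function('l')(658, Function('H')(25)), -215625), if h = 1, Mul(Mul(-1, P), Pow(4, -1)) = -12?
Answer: -216001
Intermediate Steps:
P = 48 (P = Mul(-4, -12) = 48)
Function('H')(X) = X (Function('H')(X) = Mul(X, 1) = X)
Function('l')(C, T) = Mul(-8, C, Pow(Add(-11, T), -1)) (Function('l')(C, T) = Mul(-4, Mul(Add(C, C), Pow(Add(T, -11), -1))) = Mul(-4, Mul(Mul(2, C), Pow(Add(-11, T), -1))) = Mul(-4, Mul(2, C, Pow(Add(-11, T), -1))) = Mul(-8, C, Pow(Add(-11, T), -1)))
Add(Function('l')(658, Function('H')(25)), -215625) = Add(Mul(-8, 658, Pow(Add(-11, 25), -1)), -215625) = Add(Mul(-8, 658, Pow(14, -1)), -215625) = Add(Mul(-8, 658, Rational(1, 14)), -215625) = Add(-376, -215625) = -216001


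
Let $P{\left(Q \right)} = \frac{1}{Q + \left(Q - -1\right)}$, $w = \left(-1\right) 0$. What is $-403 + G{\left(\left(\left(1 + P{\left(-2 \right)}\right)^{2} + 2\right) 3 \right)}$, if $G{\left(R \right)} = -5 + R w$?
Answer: $-408$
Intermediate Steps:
$w = 0$
$P{\left(Q \right)} = \frac{1}{1 + 2 Q}$ ($P{\left(Q \right)} = \frac{1}{Q + \left(Q + 1\right)} = \frac{1}{Q + \left(1 + Q\right)} = \frac{1}{1 + 2 Q}$)
$G{\left(R \right)} = -5$ ($G{\left(R \right)} = -5 + R 0 = -5 + 0 = -5$)
$-403 + G{\left(\left(\left(1 + P{\left(-2 \right)}\right)^{2} + 2\right) 3 \right)} = -403 - 5 = -408$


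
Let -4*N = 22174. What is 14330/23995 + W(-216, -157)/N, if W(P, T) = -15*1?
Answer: 31919312/53206513 ≈ 0.59991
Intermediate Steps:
N = -11087/2 (N = -¼*22174 = -11087/2 ≈ -5543.5)
W(P, T) = -15
14330/23995 + W(-216, -157)/N = 14330/23995 - 15/(-11087/2) = 14330*(1/23995) - 15*(-2/11087) = 2866/4799 + 30/11087 = 31919312/53206513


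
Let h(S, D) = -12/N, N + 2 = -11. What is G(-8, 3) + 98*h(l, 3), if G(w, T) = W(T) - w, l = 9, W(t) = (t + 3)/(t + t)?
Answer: 1293/13 ≈ 99.462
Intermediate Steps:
N = -13 (N = -2 - 11 = -13)
W(t) = (3 + t)/(2*t) (W(t) = (3 + t)/((2*t)) = (3 + t)*(1/(2*t)) = (3 + t)/(2*t))
G(w, T) = -w + (3 + T)/(2*T) (G(w, T) = (3 + T)/(2*T) - w = -w + (3 + T)/(2*T))
h(S, D) = 12/13 (h(S, D) = -12/(-13) = -12*(-1/13) = 12/13)
G(-8, 3) + 98*h(l, 3) = (½ - 1*(-8) + (3/2)/3) + 98*(12/13) = (½ + 8 + (3/2)*(⅓)) + 1176/13 = (½ + 8 + ½) + 1176/13 = 9 + 1176/13 = 1293/13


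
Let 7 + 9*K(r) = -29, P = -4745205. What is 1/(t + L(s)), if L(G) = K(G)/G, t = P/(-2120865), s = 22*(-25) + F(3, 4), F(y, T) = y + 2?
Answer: 77058095/172974679 ≈ 0.44549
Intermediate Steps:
F(y, T) = 2 + y
s = -545 (s = 22*(-25) + (2 + 3) = -550 + 5 = -545)
K(r) = -4 (K(r) = -7/9 + (⅑)*(-29) = -7/9 - 29/9 = -4)
t = 316347/141391 (t = -4745205/(-2120865) = -4745205*(-1/2120865) = 316347/141391 ≈ 2.2374)
L(G) = -4/G
1/(t + L(s)) = 1/(316347/141391 - 4/(-545)) = 1/(316347/141391 - 4*(-1/545)) = 1/(316347/141391 + 4/545) = 1/(172974679/77058095) = 77058095/172974679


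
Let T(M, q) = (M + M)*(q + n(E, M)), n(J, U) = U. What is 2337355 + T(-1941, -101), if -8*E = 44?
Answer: 10264399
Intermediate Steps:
E = -11/2 (E = -⅛*44 = -11/2 ≈ -5.5000)
T(M, q) = 2*M*(M + q) (T(M, q) = (M + M)*(q + M) = (2*M)*(M + q) = 2*M*(M + q))
2337355 + T(-1941, -101) = 2337355 + 2*(-1941)*(-1941 - 101) = 2337355 + 2*(-1941)*(-2042) = 2337355 + 7927044 = 10264399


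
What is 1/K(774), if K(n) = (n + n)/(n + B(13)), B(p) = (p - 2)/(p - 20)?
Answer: 5407/10836 ≈ 0.49898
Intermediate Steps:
B(p) = (-2 + p)/(-20 + p)
K(n) = 2*n/(-11/7 + n) (K(n) = (n + n)/(n + (-2 + 13)/(-20 + 13)) = (2*n)/(n + 11/(-7)) = (2*n)/(n - ⅐*11) = (2*n)/(n - 11/7) = (2*n)/(-11/7 + n) = 2*n/(-11/7 + n))
1/K(774) = 1/(14*774/(-11 + 7*774)) = 1/(14*774/(-11 + 5418)) = 1/(14*774/5407) = 1/(14*774*(1/5407)) = 1/(10836/5407) = 5407/10836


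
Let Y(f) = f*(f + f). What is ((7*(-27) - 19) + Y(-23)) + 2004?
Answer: 2854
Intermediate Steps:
Y(f) = 2*f**2 (Y(f) = f*(2*f) = 2*f**2)
((7*(-27) - 19) + Y(-23)) + 2004 = ((7*(-27) - 19) + 2*(-23)**2) + 2004 = ((-189 - 19) + 2*529) + 2004 = (-208 + 1058) + 2004 = 850 + 2004 = 2854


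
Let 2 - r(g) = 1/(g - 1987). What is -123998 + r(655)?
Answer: -165162671/1332 ≈ -1.2400e+5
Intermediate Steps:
r(g) = 2 - 1/(-1987 + g) (r(g) = 2 - 1/(g - 1987) = 2 - 1/(-1987 + g))
-123998 + r(655) = -123998 + (-3975 + 2*655)/(-1987 + 655) = -123998 + (-3975 + 1310)/(-1332) = -123998 - 1/1332*(-2665) = -123998 + 2665/1332 = -165162671/1332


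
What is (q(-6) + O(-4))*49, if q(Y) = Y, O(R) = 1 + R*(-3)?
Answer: 343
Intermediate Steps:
O(R) = 1 - 3*R
(q(-6) + O(-4))*49 = (-6 + (1 - 3*(-4)))*49 = (-6 + (1 + 12))*49 = (-6 + 13)*49 = 7*49 = 343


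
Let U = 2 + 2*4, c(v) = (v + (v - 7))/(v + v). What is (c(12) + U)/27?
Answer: 257/648 ≈ 0.39661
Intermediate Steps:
c(v) = (-7 + 2*v)/(2*v) (c(v) = (v + (-7 + v))/((2*v)) = (-7 + 2*v)*(1/(2*v)) = (-7 + 2*v)/(2*v))
U = 10 (U = 2 + 8 = 10)
(c(12) + U)/27 = ((-7/2 + 12)/12 + 10)/27 = ((1/12)*(17/2) + 10)*(1/27) = (17/24 + 10)*(1/27) = (257/24)*(1/27) = 257/648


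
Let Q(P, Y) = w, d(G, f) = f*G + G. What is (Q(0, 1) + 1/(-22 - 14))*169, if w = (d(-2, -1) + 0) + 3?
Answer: 18083/36 ≈ 502.31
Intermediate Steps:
d(G, f) = G + G*f (d(G, f) = G*f + G = G + G*f)
w = 3 (w = (-2*(1 - 1) + 0) + 3 = (-2*0 + 0) + 3 = (0 + 0) + 3 = 0 + 3 = 3)
Q(P, Y) = 3
(Q(0, 1) + 1/(-22 - 14))*169 = (3 + 1/(-22 - 14))*169 = (3 + 1/(-36))*169 = (3 - 1/36)*169 = (107/36)*169 = 18083/36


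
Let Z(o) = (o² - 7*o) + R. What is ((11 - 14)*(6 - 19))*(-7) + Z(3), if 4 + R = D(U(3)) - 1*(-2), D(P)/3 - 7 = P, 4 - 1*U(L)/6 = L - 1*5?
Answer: -158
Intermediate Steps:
U(L) = 54 - 6*L (U(L) = 24 - 6*(L - 1*5) = 24 - 6*(L - 5) = 24 - 6*(-5 + L) = 24 + (30 - 6*L) = 54 - 6*L)
D(P) = 21 + 3*P
R = 127 (R = -4 + ((21 + 3*(54 - 6*3)) - 1*(-2)) = -4 + ((21 + 3*(54 - 18)) + 2) = -4 + ((21 + 3*36) + 2) = -4 + ((21 + 108) + 2) = -4 + (129 + 2) = -4 + 131 = 127)
Z(o) = 127 + o² - 7*o (Z(o) = (o² - 7*o) + 127 = 127 + o² - 7*o)
((11 - 14)*(6 - 19))*(-7) + Z(3) = ((11 - 14)*(6 - 19))*(-7) + (127 + 3² - 7*3) = -3*(-13)*(-7) + (127 + 9 - 21) = 39*(-7) + 115 = -273 + 115 = -158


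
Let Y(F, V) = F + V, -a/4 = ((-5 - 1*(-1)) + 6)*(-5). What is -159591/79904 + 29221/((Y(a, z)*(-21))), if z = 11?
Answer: -2505796745/85577184 ≈ -29.281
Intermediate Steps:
a = 40 (a = -4*((-5 - 1*(-1)) + 6)*(-5) = -4*((-5 + 1) + 6)*(-5) = -4*(-4 + 6)*(-5) = -8*(-5) = -4*(-10) = 40)
-159591/79904 + 29221/((Y(a, z)*(-21))) = -159591/79904 + 29221/(((40 + 11)*(-21))) = -159591*1/79904 + 29221/((51*(-21))) = -159591/79904 + 29221/(-1071) = -159591/79904 + 29221*(-1/1071) = -159591/79904 - 29221/1071 = -2505796745/85577184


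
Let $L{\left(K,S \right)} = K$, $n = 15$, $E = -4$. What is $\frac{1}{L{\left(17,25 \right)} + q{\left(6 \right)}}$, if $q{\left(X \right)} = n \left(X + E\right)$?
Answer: $\frac{1}{47} \approx 0.021277$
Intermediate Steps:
$q{\left(X \right)} = -60 + 15 X$ ($q{\left(X \right)} = 15 \left(X - 4\right) = 15 \left(-4 + X\right) = -60 + 15 X$)
$\frac{1}{L{\left(17,25 \right)} + q{\left(6 \right)}} = \frac{1}{17 + \left(-60 + 15 \cdot 6\right)} = \frac{1}{17 + \left(-60 + 90\right)} = \frac{1}{17 + 30} = \frac{1}{47}$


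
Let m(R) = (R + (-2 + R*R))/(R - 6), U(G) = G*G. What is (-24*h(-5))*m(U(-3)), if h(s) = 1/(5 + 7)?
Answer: -176/3 ≈ -58.667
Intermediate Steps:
U(G) = G²
h(s) = 1/12
m(R) = (-2 + R + R²)/(-6 + R) (m(R) = (R + (-2 + R²))/(-6 + R) = (-2 + R + R²)/(-6 + R))
(-24*h(-5))*m(U(-3)) = (-24*1/12)*((-2 + (-3)² + ((-3)²)²)/(-6 + (-3)²)) = -2*(-2 + 9 + 9²)/(-6 + 9) = -2*(-2 + 9 + 81)/3 = -2*88/3 = -176/3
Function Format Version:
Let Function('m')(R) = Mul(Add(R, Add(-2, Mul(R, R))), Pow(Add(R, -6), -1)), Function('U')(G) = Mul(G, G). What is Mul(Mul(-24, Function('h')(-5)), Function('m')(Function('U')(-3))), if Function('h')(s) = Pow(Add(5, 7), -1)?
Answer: Rational(-176, 3) ≈ -58.667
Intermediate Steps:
Function('U')(G) = Pow(G, 2)
Function('h')(s) = Rational(1, 12) (Function('h')(s) = Pow(12, -1) = Rational(1, 12))
Function('m')(R) = Mul(Pow(Add(-6, R), -1), Add(-2, R, Pow(R, 2))) (Function('m')(R) = Mul(Add(R, Add(-2, Pow(R, 2))), Pow(Add(-6, R), -1)) = Mul(Add(-2, R, Pow(R, 2)), Pow(Add(-6, R), -1)) = Mul(Pow(Add(-6, R), -1), Add(-2, R, Pow(R, 2))))
Mul(Mul(-24, Function('h')(-5)), Function('m')(Function('U')(-3))) = Mul(Mul(-24, Rational(1, 12)), Mul(Pow(Add(-6, Pow(-3, 2)), -1), Add(-2, Pow(-3, 2), Pow(Pow(-3, 2), 2)))) = Mul(-2, Mul(Pow(Add(-6, 9), -1), Add(-2, 9, Pow(9, 2)))) = Mul(-2, Mul(Pow(3, -1), Add(-2, 9, 81))) = Mul(-2, Mul(Rational(1, 3), 88)) = Mul(-2, Rational(88, 3)) = Rational(-176, 3)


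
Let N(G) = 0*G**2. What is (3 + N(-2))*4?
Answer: 12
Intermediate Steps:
N(G) = 0
(3 + N(-2))*4 = (3 + 0)*4 = 3*4 = 12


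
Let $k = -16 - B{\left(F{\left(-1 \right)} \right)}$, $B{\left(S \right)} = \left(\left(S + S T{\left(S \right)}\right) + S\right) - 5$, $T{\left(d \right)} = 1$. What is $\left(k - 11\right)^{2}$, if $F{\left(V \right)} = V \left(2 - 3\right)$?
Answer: $625$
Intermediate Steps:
$F{\left(V \right)} = - V$ ($F{\left(V \right)} = V \left(2 - 3\right) = V \left(-1\right) = - V$)
$B{\left(S \right)} = -5 + 3 S$ ($B{\left(S \right)} = \left(\left(S + S 1\right) + S\right) - 5 = \left(\left(S + S\right) + S\right) - 5 = \left(2 S + S\right) - 5 = 3 S - 5 = -5 + 3 S$)
$k = -14$ ($k = -16 - \left(-5 + 3 \left(\left(-1\right) \left(-1\right)\right)\right) = -16 - \left(-5 + 3 \cdot 1\right) = -16 - \left(-5 + 3\right) = -16 - -2 = -16 + 2 = -14$)
$\left(k - 11\right)^{2} = \left(-14 - 11\right)^{2} = \left(-25\right)^{2} = 625$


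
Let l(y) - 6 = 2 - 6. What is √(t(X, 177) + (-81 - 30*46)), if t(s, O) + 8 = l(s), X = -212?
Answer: 3*I*√163 ≈ 38.301*I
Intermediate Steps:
l(y) = 2 (l(y) = 6 + (2 - 6) = 6 - 4 = 2)
t(s, O) = -6 (t(s, O) = -8 + 2 = -6)
√(t(X, 177) + (-81 - 30*46)) = √(-6 + (-81 - 30*46)) = √(-6 + (-81 - 1380)) = √(-6 - 1461) = √(-1467) = 3*I*√163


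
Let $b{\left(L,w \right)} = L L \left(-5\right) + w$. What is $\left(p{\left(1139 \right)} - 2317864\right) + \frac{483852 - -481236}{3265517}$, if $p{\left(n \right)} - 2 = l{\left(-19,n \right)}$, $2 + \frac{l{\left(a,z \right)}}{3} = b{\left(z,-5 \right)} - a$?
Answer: $- \frac{71115255940309}{3265517} \approx -2.1778 \cdot 10^{7}$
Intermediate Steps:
$b{\left(L,w \right)} = w - 5 L^{2}$ ($b{\left(L,w \right)} = L^{2} \left(-5\right) + w = - 5 L^{2} + w = w - 5 L^{2}$)
$l{\left(a,z \right)} = -21 - 15 z^{2} - 3 a$ ($l{\left(a,z \right)} = -6 + 3 \left(\left(-5 - 5 z^{2}\right) - a\right) = -6 + 3 \left(-5 - a - 5 z^{2}\right) = -6 - \left(15 + 3 a + 15 z^{2}\right) = -21 - 15 z^{2} - 3 a$)
$p{\left(n \right)} = 38 - 15 n^{2}$ ($p{\left(n \right)} = 2 - \left(-36 + 15 n^{2}\right) = 38 - 15 n^{2}$)
$\left(p{\left(1139 \right)} - 2317864\right) + \frac{483852 - -481236}{3265517} = \left(\left(38 - 15 \cdot 1139^{2}\right) - 2317864\right) + \frac{483852 - -481236}{3265517} = \left(\left(38 - 19459815\right) - 2317864\right) + \left(483852 + 481236\right) \frac{1}{3265517} = \left(\left(38 - 19459815\right) - 2317864\right) + 965088 \cdot \frac{1}{3265517} = \left(-19459777 - 2317864\right) + \frac{965088}{3265517} = -21777641 + \frac{965088}{3265517} = - \frac{71115255940309}{3265517}$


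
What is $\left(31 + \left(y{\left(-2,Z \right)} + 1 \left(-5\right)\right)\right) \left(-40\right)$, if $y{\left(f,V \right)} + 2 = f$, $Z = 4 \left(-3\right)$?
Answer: $-880$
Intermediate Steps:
$Z = -12$
$y{\left(f,V \right)} = -2 + f$
$\left(31 + \left(y{\left(-2,Z \right)} + 1 \left(-5\right)\right)\right) \left(-40\right) = \left(31 + \left(\left(-2 - 2\right) + 1 \left(-5\right)\right)\right) \left(-40\right) = \left(31 - 9\right) \left(-40\right) = 22 \left(-40\right) = -880$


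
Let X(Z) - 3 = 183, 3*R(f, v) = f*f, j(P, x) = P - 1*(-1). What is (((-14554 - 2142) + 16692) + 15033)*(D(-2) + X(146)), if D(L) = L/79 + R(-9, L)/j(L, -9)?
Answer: 188749211/79 ≈ 2.3892e+6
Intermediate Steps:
j(P, x) = 1 + P (j(P, x) = P + 1 = 1 + P)
R(f, v) = f²/3 (R(f, v) = (f*f)/3 = f²/3)
X(Z) = 186 (X(Z) = 3 + 183 = 186)
D(L) = 27/(1 + L) + L/79 (D(L) = L/79 + ((⅓)*(-9)²)/(1 + L) = L*(1/79) + ((⅓)*81)/(1 + L) = L/79 + 27/(1 + L) = 27/(1 + L) + L/79)
(((-14554 - 2142) + 16692) + 15033)*(D(-2) + X(146)) = (((-14554 - 2142) + 16692) + 15033)*((2133 - 2*(1 - 2))/(79*(1 - 2)) + 186) = ((-16696 + 16692) + 15033)*((1/79)*(2133 - 2*(-1))/(-1) + 186) = (-4 + 15033)*((1/79)*(-1)*(2133 + 2) + 186) = 15029*((1/79)*(-1)*2135 + 186) = 15029*(-2135/79 + 186) = 15029*(12559/79) = 188749211/79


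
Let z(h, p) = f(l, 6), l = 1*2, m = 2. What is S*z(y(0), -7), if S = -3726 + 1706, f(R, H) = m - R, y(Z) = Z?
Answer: 0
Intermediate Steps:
l = 2
f(R, H) = 2 - R
z(h, p) = 0 (z(h, p) = 2 - 1*2 = 2 - 2 = 0)
S = -2020
S*z(y(0), -7) = -2020*0 = 0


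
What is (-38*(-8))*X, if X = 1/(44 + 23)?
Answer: 304/67 ≈ 4.5373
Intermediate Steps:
X = 1/67 ≈ 0.014925
(-38*(-8))*X = -38*(-8)*(1/67) = 304*(1/67) = 304/67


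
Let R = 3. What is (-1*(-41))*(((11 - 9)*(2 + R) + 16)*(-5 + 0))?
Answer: -5330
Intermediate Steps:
(-1*(-41))*(((11 - 9)*(2 + R) + 16)*(-5 + 0)) = (-1*(-41))*(((11 - 9)*(2 + 3) + 16)*(-5 + 0)) = 41*((2*5 + 16)*(-5)) = 41*((10 + 16)*(-5)) = 41*(26*(-5)) = 41*(-130) = -5330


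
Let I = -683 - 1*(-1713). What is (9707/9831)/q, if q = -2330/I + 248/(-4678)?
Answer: -2338581319/5483328729 ≈ -0.42649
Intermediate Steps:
I = 1030 (I = -683 + 1713 = 1030)
q = -557759/240917 (q = -2330/1030 + 248/(-4678) = -2330*1/1030 + 248*(-1/4678) = -233/103 - 124/2339 = -557759/240917 ≈ -2.3152)
(9707/9831)/q = (9707/9831)/(-557759/240917) = (9707*(1/9831))*(-240917/557759) = (9707/9831)*(-240917/557759) = -2338581319/5483328729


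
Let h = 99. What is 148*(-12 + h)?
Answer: 12876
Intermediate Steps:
148*(-12 + h) = 148*(-12 + 99) = 148*87 = 12876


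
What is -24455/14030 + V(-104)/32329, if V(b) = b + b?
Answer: -158704787/90715174 ≈ -1.7495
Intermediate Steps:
V(b) = 2*b
-24455/14030 + V(-104)/32329 = -24455/14030 + (2*(-104))/32329 = -24455*1/14030 - 208*1/32329 = -4891/2806 - 208/32329 = -158704787/90715174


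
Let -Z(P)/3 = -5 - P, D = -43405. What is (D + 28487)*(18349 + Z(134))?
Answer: -279951188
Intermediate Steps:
Z(P) = 15 + 3*P (Z(P) = -3*(-5 - P) = 15 + 3*P)
(D + 28487)*(18349 + Z(134)) = (-43405 + 28487)*(18349 + (15 + 3*134)) = -14918*(18349 + (15 + 402)) = -14918*(18349 + 417) = -14918*18766 = -279951188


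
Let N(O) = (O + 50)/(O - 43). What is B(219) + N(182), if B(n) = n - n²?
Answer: -6635906/139 ≈ -47740.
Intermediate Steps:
N(O) = (50 + O)/(-43 + O)
B(219) + N(182) = 219*(1 - 1*219) + (50 + 182)/(-43 + 182) = 219*(1 - 219) + 232/139 = 219*(-218) + (1/139)*232 = -47742 + 232/139 = -6635906/139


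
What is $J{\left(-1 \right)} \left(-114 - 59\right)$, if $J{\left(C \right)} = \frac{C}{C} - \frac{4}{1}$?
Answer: $519$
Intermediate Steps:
$J{\left(C \right)} = -3$ ($J{\left(C \right)} = 1 - 4 = -3$)
$J{\left(-1 \right)} \left(-114 - 59\right) = - 3 \left(-114 - 59\right) = \left(-3\right) \left(-173\right) = 519$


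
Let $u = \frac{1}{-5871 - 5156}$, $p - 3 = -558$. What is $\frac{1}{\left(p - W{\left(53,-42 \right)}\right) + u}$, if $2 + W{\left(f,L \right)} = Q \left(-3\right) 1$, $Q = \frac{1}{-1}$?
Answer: $- \frac{11027}{6131013} \approx -0.0017986$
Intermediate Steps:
$p = -555$ ($p = 3 - 558 = -555$)
$Q = -1$
$W{\left(f,L \right)} = 1$ ($W{\left(f,L \right)} = -2 + \left(-1\right) \left(-3\right) 1 = -2 + 3 \cdot 1 = -2 + 3 = 1$)
$u = - \frac{1}{11027}$ ($u = \frac{1}{-5871 - 5156} = \frac{1}{-11027} = - \frac{1}{11027} \approx -9.0686 \cdot 10^{-5}$)
$\frac{1}{\left(p - W{\left(53,-42 \right)}\right) + u} = \frac{1}{\left(-555 - 1\right) - \frac{1}{11027}} = \frac{1}{-556 - \frac{1}{11027}} = \frac{1}{- \frac{6131013}{11027}} = - \frac{11027}{6131013}$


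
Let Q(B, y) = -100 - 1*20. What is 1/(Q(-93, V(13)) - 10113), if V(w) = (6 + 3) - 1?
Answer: -1/10233 ≈ -9.7723e-5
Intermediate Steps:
V(w) = 8 (V(w) = 9 - 1 = 8)
Q(B, y) = -120 (Q(B, y) = -100 - 20 = -120)
1/(Q(-93, V(13)) - 10113) = 1/(-120 - 10113) = 1/(-10233) = -1/10233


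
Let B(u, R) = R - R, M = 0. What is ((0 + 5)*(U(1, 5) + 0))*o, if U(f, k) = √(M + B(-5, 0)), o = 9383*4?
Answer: 0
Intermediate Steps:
B(u, R) = 0
o = 37532
U(f, k) = 0 (U(f, k) = √(0 + 0) = √0 = 0)
((0 + 5)*(U(1, 5) + 0))*o = ((0 + 5)*(0 + 0))*37532 = (5*0)*37532 = 0*37532 = 0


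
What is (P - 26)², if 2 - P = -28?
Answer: 16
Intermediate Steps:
P = 30 (P = 2 - 1*(-28) = 2 + 28 = 30)
(P - 26)² = (30 - 26)² = 4² = 16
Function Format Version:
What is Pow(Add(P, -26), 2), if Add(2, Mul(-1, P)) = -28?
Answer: 16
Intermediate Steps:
P = 30 (P = Add(2, Mul(-1, -28)) = Add(2, 28) = 30)
Pow(Add(P, -26), 2) = Pow(Add(30, -26), 2) = Pow(4, 2) = 16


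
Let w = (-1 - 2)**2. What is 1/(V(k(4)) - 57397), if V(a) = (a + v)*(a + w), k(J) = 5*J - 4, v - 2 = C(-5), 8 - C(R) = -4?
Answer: -1/56647 ≈ -1.7653e-5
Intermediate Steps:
C(R) = 12 (C(R) = 8 - 1*(-4) = 8 + 4 = 12)
v = 14 (v = 2 + 12 = 14)
k(J) = -4 + 5*J
w = 9 (w = (-3)**2 = 9)
V(a) = (9 + a)*(14 + a) (V(a) = (a + 14)*(a + 9) = (14 + a)*(9 + a) = (9 + a)*(14 + a))
1/(V(k(4)) - 57397) = 1/((126 + (-4 + 5*4)**2 + 23*(-4 + 5*4)) - 57397) = 1/((126 + (-4 + 20)**2 + 23*(-4 + 20)) - 57397) = 1/((126 + 16**2 + 23*16) - 57397) = 1/((126 + 256 + 368) - 57397) = 1/(750 - 57397) = 1/(-56647) = -1/56647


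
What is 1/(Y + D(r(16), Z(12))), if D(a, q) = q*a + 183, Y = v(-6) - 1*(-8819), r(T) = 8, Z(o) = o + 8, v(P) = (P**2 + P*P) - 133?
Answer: 1/9101 ≈ 0.00010988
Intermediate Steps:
v(P) = -133 + 2*P**2 (v(P) = (P**2 + P**2) - 133 = 2*P**2 - 133 = -133 + 2*P**2)
Z(o) = 8 + o
Y = 8758 (Y = (-133 + 2*(-6)**2) - 1*(-8819) = (-133 + 2*36) + 8819 = (-133 + 72) + 8819 = -61 + 8819 = 8758)
D(a, q) = 183 + a*q (D(a, q) = a*q + 183 = 183 + a*q)
1/(Y + D(r(16), Z(12))) = 1/(8758 + (183 + 8*(8 + 12))) = 1/(8758 + (183 + 8*20)) = 1/(8758 + (183 + 160)) = 1/(8758 + 343) = 1/9101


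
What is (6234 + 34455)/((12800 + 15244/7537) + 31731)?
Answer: 102224331/111881797 ≈ 0.91368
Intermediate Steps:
(6234 + 34455)/((12800 + 15244/7537) + 31731) = 40689/((12800 + 15244*(1/7537)) + 31731) = 40689/((12800 + 15244/7537) + 31731) = 40689/(96488844/7537 + 31731) = 40689/(335645391/7537) = 40689*(7537/335645391) = 102224331/111881797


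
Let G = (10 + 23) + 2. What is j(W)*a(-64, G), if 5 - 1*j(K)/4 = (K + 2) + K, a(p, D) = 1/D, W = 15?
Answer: -108/35 ≈ -3.0857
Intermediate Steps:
G = 35 (G = 33 + 2 = 35)
j(K) = 12 - 8*K (j(K) = 20 - 4*((K + 2) + K) = 20 - 4*((2 + K) + K) = 20 - 4*(2 + 2*K) = 20 + (-8 - 8*K) = 12 - 8*K)
j(W)*a(-64, G) = (12 - 8*15)/35 = (12 - 120)*(1/35) = -108*1/35 = -108/35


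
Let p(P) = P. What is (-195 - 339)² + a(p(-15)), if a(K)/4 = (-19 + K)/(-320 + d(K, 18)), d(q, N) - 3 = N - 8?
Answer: 87543028/307 ≈ 2.8516e+5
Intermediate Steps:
d(q, N) = -5 + N (d(q, N) = 3 + (N - 8) = 3 + (-8 + N) = -5 + N)
a(K) = 76/307 - 4*K/307 (a(K) = 4*((-19 + K)/(-320 + (-5 + 18))) = 4*((-19 + K)/(-320 + 13)) = 4*((-19 + K)/(-307)) = 4*((-19 + K)*(-1/307)) = 4*(19/307 - K/307) = 76/307 - 4*K/307)
(-195 - 339)² + a(p(-15)) = (-195 - 339)² + (76/307 - 4/307*(-15)) = (-534)² + (76/307 + 60/307) = 285156 + 136/307 = 87543028/307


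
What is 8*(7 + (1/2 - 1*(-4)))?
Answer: 92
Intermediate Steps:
8*(7 + (1/2 - 1*(-4))) = 8*(7 + (1/2 + 4)) = 8*(7 + 9/2) = 8*(23/2) = 92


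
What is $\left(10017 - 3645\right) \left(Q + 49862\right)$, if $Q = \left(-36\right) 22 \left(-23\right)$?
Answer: $433793016$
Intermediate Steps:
$Q = 18216$ ($Q = \left(-792\right) \left(-23\right) = 18216$)
$\left(10017 - 3645\right) \left(Q + 49862\right) = \left(10017 - 3645\right) \left(18216 + 49862\right) = 6372 \cdot 68078 = 433793016$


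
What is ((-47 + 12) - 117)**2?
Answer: 23104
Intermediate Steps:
((-47 + 12) - 117)**2 = (-35 - 117)**2 = (-152)**2 = 23104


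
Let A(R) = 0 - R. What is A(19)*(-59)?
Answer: 1121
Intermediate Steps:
A(R) = -R
A(19)*(-59) = -1*19*(-59) = -19*(-59) = 1121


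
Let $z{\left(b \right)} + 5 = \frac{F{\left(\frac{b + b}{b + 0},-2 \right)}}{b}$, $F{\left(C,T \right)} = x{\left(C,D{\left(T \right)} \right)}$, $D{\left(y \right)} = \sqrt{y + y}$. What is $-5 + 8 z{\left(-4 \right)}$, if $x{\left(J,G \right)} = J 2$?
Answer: $-53$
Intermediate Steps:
$D{\left(y \right)} = \sqrt{2} \sqrt{y}$ ($D{\left(y \right)} = \sqrt{2 y} = \sqrt{2} \sqrt{y}$)
$x{\left(J,G \right)} = 2 J$
$F{\left(C,T \right)} = 2 C$
$z{\left(b \right)} = -5 + \frac{4}{b}$ ($z{\left(b \right)} = -5 + \frac{2 \frac{b + b}{b + 0}}{b} = -5 + \frac{2 \frac{2 b}{b}}{b} = -5 + \frac{2 \cdot 2}{b} = -5 + \frac{4}{b}$)
$-5 + 8 z{\left(-4 \right)} = -5 + 8 \left(-5 + \frac{4}{-4}\right) = -5 + 8 \left(-5 + 4 \left(- \frac{1}{4}\right)\right) = -5 + 8 \left(-5 - 1\right) = -5 + 8 \left(-6\right) = -5 - 48 = -53$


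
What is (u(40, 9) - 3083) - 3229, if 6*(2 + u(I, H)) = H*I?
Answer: -6254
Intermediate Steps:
u(I, H) = -2 + H*I/6 (u(I, H) = -2 + (H*I)/6 = -2 + H*I/6)
(u(40, 9) - 3083) - 3229 = ((-2 + (1/6)*9*40) - 3083) - 3229 = ((-2 + 60) - 3083) - 3229 = (58 - 3083) - 3229 = -3025 - 3229 = -6254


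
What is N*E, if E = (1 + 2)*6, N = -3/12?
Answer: -9/2 ≈ -4.5000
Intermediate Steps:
N = -¼ (N = -3*1/12 = -¼ ≈ -0.25000)
E = 18 (E = 3*6 = 18)
N*E = -¼*18 = -9/2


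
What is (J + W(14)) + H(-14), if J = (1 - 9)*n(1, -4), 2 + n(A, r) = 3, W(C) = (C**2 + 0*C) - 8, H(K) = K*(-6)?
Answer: 264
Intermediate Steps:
H(K) = -6*K
W(C) = -8 + C**2 (W(C) = (C**2 + 0) - 8 = C**2 - 8 = -8 + C**2)
n(A, r) = 1 (n(A, r) = -2 + 3 = 1)
J = -8 (J = (1 - 9)*1 = -8*1 = -8)
(J + W(14)) + H(-14) = (-8 + (-8 + 14**2)) - 6*(-14) = (-8 + (-8 + 196)) + 84 = (-8 + 188) + 84 = 180 + 84 = 264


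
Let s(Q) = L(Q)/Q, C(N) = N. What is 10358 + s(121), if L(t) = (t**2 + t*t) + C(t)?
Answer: 10601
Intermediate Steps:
L(t) = t + 2*t**2 (L(t) = (t**2 + t*t) + t = (t**2 + t**2) + t = 2*t**2 + t = t + 2*t**2)
s(Q) = 1 + 2*Q (s(Q) = (Q*(1 + 2*Q))/Q = 1 + 2*Q)
10358 + s(121) = 10358 + (1 + 2*121) = 10358 + (1 + 242) = 10358 + 243 = 10601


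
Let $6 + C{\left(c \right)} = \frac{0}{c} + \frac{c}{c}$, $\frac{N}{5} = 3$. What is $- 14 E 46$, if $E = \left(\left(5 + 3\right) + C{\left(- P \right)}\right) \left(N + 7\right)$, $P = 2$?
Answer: $-42504$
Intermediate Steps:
$N = 15$ ($N = 5 \cdot 3 = 15$)
$C{\left(c \right)} = -5$ ($C{\left(c \right)} = -6 + \left(\frac{0}{c} + \frac{c}{c}\right) = -6 + \left(0 + 1\right) = -6 + 1 = -5$)
$E = 66$ ($E = \left(\left(5 + 3\right) - 5\right) \left(15 + 7\right) = \left(8 - 5\right) 22 = 3 \cdot 22 = 66$)
$- 14 E 46 = \left(-14\right) 66 \cdot 46 = \left(-924\right) 46 = -42504$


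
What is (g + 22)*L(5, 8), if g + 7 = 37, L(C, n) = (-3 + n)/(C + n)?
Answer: 20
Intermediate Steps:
L(C, n) = (-3 + n)/(C + n)
g = 30 (g = -7 + 37 = 30)
(g + 22)*L(5, 8) = (30 + 22)*((-3 + 8)/(5 + 8)) = 52*(5/13) = 20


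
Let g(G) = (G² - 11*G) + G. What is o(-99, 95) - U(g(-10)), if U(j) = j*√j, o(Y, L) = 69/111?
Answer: 23/37 - 2000*√2 ≈ -2827.8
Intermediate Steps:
o(Y, L) = 23/37 (o(Y, L) = 69*(1/111) = 23/37)
g(G) = G² - 10*G
U(j) = j^(3/2)
o(-99, 95) - U(g(-10)) = 23/37 - (-10*(-10 - 10))^(3/2) = 23/37 - (-10*(-20))^(3/2) = 23/37 - 200^(3/2) = 23/37 - 2000*√2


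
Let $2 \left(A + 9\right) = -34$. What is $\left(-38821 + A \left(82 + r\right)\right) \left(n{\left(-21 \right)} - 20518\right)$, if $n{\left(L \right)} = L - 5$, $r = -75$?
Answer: $801277632$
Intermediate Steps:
$A = -26$ ($A = -9 + \frac{1}{2} \left(-34\right) = -9 - 17 = -26$)
$n{\left(L \right)} = -5 + L$
$\left(-38821 + A \left(82 + r\right)\right) \left(n{\left(-21 \right)} - 20518\right) = \left(-38821 - 26 \left(82 - 75\right)\right) \left(\left(-5 - 21\right) - 20518\right) = \left(-38821 - 182\right) \left(-26 - 20518\right) = \left(-38821 - 182\right) \left(-20544\right) = \left(-39003\right) \left(-20544\right) = 801277632$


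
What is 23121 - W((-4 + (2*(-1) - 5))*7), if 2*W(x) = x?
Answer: 46319/2 ≈ 23160.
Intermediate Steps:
W(x) = x/2
23121 - W((-4 + (2*(-1) - 5))*7) = 23121 - (-4 + (2*(-1) - 5))*7/2 = 23121 - (-4 + (-2 - 5))*7/2 = 23121 - (-4 - 7)*7/2 = 23121 - (-11*7)/2 = 23121 - (-77)/2 = 23121 - 1*(-77/2) = 23121 + 77/2 = 46319/2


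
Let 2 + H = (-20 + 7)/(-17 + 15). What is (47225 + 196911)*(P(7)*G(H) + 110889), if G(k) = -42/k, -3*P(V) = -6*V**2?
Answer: 80546081528/3 ≈ 2.6849e+10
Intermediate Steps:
H = 9/2 (H = -2 + (-20 + 7)/(-17 + 15) = -2 - 13/(-2) = -2 - 13*(-1/2) = -2 + 13/2 = 9/2 ≈ 4.5000)
P(V) = 2*V**2 (P(V) = -(-2)*V**2 = 2*V**2)
(47225 + 196911)*(P(7)*G(H) + 110889) = (47225 + 196911)*((2*7**2)*(-42/9/2) + 110889) = 244136*((2*49)*(-42*2/9) + 110889) = 244136*(98*(-28/3) + 110889) = 244136*(-2744/3 + 110889) = 244136*(329923/3) = 80546081528/3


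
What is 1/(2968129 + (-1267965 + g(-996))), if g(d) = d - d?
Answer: 1/1700164 ≈ 5.8818e-7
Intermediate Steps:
g(d) = 0
1/(2968129 + (-1267965 + g(-996))) = 1/(2968129 + (-1267965 + 0)) = 1/(2968129 - 1267965) = 1/1700164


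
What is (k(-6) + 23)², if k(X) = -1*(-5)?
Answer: 784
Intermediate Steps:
k(X) = 5
(k(-6) + 23)² = (5 + 23)² = 28² = 784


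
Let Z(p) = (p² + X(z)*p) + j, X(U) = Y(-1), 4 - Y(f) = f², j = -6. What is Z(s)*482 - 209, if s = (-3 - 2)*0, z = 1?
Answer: -3101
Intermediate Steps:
Y(f) = 4 - f²
X(U) = 3 (X(U) = 4 - 1*(-1)² = 4 - 1*1 = 4 - 1 = 3)
s = 0 (s = -5*0 = 0)
Z(p) = -6 + p² + 3*p (Z(p) = (p² + 3*p) - 6 = -6 + p² + 3*p)
Z(s)*482 - 209 = (-6 + 0² + 3*0)*482 - 209 = (-6 + 0 + 0)*482 - 209 = -6*482 - 209 = -2892 - 209 = -3101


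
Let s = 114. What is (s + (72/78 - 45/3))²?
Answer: 1687401/169 ≈ 9984.6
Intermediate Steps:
(s + (72/78 - 45/3))² = (114 + (72/78 - 45/3))² = (114 + (72*(1/78) - 45*⅓))² = (114 + (12/13 - 15))² = (114 - 183/13)² = (1299/13)² = 1687401/169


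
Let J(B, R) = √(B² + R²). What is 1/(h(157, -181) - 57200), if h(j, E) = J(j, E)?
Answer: -5720/327178259 - √57410/3271782590 ≈ -1.7556e-5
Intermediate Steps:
h(j, E) = √(E² + j²) (h(j, E) = √(j² + E²) = √(E² + j²))
1/(h(157, -181) - 57200) = 1/(√((-181)² + 157²) - 57200) = 1/(√(32761 + 24649) - 57200) = 1/(√57410 - 57200) = 1/(-57200 + √57410)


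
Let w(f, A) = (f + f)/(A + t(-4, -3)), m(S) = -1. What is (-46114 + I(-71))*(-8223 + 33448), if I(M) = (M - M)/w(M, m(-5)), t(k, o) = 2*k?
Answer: -1163225650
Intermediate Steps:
w(f, A) = 2*f/(-8 + A) (w(f, A) = (f + f)/(A + 2*(-4)) = (2*f)/(A - 8) = (2*f)/(-8 + A) = 2*f/(-8 + A))
I(M) = 0 (I(M) = (M - M)/((2*M/(-8 - 1))) = 0/((2*M/(-9))) = 0/((2*M*(-1/9))) = 0/((-2*M/9)) = 0*(-9/(2*M)) = 0)
(-46114 + I(-71))*(-8223 + 33448) = (-46114 + 0)*(-8223 + 33448) = -46114*25225 = -1163225650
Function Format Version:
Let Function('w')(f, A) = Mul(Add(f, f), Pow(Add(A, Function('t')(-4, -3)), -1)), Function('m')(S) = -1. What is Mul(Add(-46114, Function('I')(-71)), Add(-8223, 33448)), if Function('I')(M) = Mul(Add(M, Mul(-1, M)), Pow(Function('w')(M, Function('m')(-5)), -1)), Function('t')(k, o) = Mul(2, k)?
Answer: -1163225650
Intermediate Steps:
Function('w')(f, A) = Mul(2, f, Pow(Add(-8, A), -1)) (Function('w')(f, A) = Mul(Add(f, f), Pow(Add(A, Mul(2, -4)), -1)) = Mul(Mul(2, f), Pow(Add(A, -8), -1)) = Mul(Mul(2, f), Pow(Add(-8, A), -1)) = Mul(2, f, Pow(Add(-8, A), -1)))
Function('I')(M) = 0 (Function('I')(M) = Mul(Add(M, Mul(-1, M)), Pow(Mul(2, M, Pow(Add(-8, -1), -1)), -1)) = Mul(0, Pow(Mul(2, M, Pow(-9, -1)), -1)) = Mul(0, Pow(Mul(2, M, Rational(-1, 9)), -1)) = Mul(0, Pow(Mul(Rational(-2, 9), M), -1)) = Mul(0, Mul(Rational(-9, 2), Pow(M, -1))) = 0)
Mul(Add(-46114, Function('I')(-71)), Add(-8223, 33448)) = Mul(Add(-46114, 0), Add(-8223, 33448)) = Mul(-46114, 25225) = -1163225650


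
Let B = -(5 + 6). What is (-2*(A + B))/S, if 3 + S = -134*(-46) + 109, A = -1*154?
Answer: 1/19 ≈ 0.052632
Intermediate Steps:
A = -154
B = -11 (B = -1*11 = -11)
S = 6270 (S = -3 + (-134*(-46) + 109) = -3 + (6164 + 109) = -3 + 6273 = 6270)
(-2*(A + B))/S = -2*(-154 - 11)/6270 = -2*(-165)*(1/6270) = 330*(1/6270) = 1/19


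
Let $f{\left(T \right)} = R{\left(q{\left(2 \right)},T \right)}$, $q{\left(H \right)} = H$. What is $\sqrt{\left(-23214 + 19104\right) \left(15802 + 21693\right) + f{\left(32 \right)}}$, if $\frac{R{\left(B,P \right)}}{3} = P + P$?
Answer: $47 i \sqrt{69762} \approx 12414.0 i$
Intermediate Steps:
$R{\left(B,P \right)} = 6 P$ ($R{\left(B,P \right)} = 3 \left(P + P\right) = 3 \cdot 2 P = 6 P$)
$f{\left(T \right)} = 6 T$
$\sqrt{\left(-23214 + 19104\right) \left(15802 + 21693\right) + f{\left(32 \right)}} = \sqrt{\left(-23214 + 19104\right) \left(15802 + 21693\right) + 6 \cdot 32} = \sqrt{\left(-4110\right) 37495 + 192} = \sqrt{-154104450 + 192} = \sqrt{-154104258} = 47 i \sqrt{69762}$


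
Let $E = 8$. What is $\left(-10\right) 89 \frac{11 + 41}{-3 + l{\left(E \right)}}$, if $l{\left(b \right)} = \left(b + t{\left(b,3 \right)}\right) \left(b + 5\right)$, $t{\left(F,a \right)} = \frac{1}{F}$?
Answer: $- \frac{370240}{821} \approx -450.96$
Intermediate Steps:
$l{\left(b \right)} = \left(5 + b\right) \left(b + \frac{1}{b}\right)$ ($l{\left(b \right)} = \left(b + \frac{1}{b}\right) \left(b + 5\right) = \left(b + \frac{1}{b}\right) \left(5 + b\right) = \left(5 + b\right) \left(b + \frac{1}{b}\right)$)
$\left(-10\right) 89 \frac{11 + 41}{-3 + l{\left(E \right)}} = \left(-10\right) 89 \frac{11 + 41}{-3 + \left(1 + 8^{2} + 5 \cdot 8 + \frac{5}{8}\right)} = - 890 \frac{52}{-3 + \left(1 + 64 + 40 + 5 \cdot \frac{1}{8}\right)} = - 890 \frac{52}{-3 + \left(1 + 64 + 40 + \frac{5}{8}\right)} = - 890 \frac{52}{-3 + \frac{845}{8}} = - 890 \frac{52}{\frac{821}{8}} = - 890 \cdot 52 \cdot \frac{8}{821} = \left(-890\right) \frac{416}{821} = - \frac{370240}{821}$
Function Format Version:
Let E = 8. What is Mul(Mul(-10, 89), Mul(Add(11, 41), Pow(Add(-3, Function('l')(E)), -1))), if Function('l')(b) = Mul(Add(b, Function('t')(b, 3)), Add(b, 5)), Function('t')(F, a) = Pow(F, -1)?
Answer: Rational(-370240, 821) ≈ -450.96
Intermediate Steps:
Function('l')(b) = Mul(Add(5, b), Add(b, Pow(b, -1))) (Function('l')(b) = Mul(Add(b, Pow(b, -1)), Add(b, 5)) = Mul(Add(b, Pow(b, -1)), Add(5, b)) = Mul(Add(5, b), Add(b, Pow(b, -1))))
Mul(Mul(-10, 89), Mul(Add(11, 41), Pow(Add(-3, Function('l')(E)), -1))) = Mul(Mul(-10, 89), Mul(Add(11, 41), Pow(Add(-3, Add(1, Pow(8, 2), Mul(5, 8), Mul(5, Pow(8, -1)))), -1))) = Mul(-890, Mul(52, Pow(Add(-3, Add(1, 64, 40, Mul(5, Rational(1, 8)))), -1))) = Mul(-890, Mul(52, Pow(Add(-3, Add(1, 64, 40, Rational(5, 8))), -1))) = Mul(-890, Mul(52, Pow(Add(-3, Rational(845, 8)), -1))) = Mul(-890, Mul(52, Pow(Rational(821, 8), -1))) = Mul(-890, Mul(52, Rational(8, 821))) = Mul(-890, Rational(416, 821)) = Rational(-370240, 821)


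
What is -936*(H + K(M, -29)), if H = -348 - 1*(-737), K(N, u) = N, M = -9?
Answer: -355680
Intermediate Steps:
H = 389 (H = -348 + 737 = 389)
-936*(H + K(M, -29)) = -936*(389 - 9) = -936*380 = -355680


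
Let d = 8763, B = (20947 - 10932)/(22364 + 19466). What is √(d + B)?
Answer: 7*√12517117174/8366 ≈ 93.612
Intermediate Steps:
B = 2003/8366 (B = 10015/41830 = 10015*(1/41830) = 2003/8366 ≈ 0.23942)
√(d + B) = √(8763 + 2003/8366) = √(73313261/8366) = 7*√12517117174/8366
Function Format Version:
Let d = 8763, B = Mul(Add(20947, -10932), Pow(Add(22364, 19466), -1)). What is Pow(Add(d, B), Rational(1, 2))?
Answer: Mul(Rational(7, 8366), Pow(12517117174, Rational(1, 2))) ≈ 93.612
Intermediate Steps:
B = Rational(2003, 8366) (B = Mul(10015, Pow(41830, -1)) = Mul(10015, Rational(1, 41830)) = Rational(2003, 8366) ≈ 0.23942)
Pow(Add(d, B), Rational(1, 2)) = Pow(Add(8763, Rational(2003, 8366)), Rational(1, 2)) = Pow(Rational(73313261, 8366), Rational(1, 2)) = Mul(Rational(7, 8366), Pow(12517117174, Rational(1, 2)))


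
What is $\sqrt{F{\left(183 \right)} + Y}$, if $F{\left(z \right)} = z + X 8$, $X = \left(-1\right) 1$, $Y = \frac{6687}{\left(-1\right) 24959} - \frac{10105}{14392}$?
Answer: $\frac{\sqrt{5613848366589129282}}{179604964} \approx 13.192$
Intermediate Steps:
$Y = - \frac{348449999}{359209928}$ ($Y = \frac{6687}{-24959} - \frac{10105}{14392} = 6687 \left(- \frac{1}{24959}\right) - \frac{10105}{14392} = - \frac{6687}{24959} - \frac{10105}{14392} = - \frac{348449999}{359209928} \approx -0.97005$)
$X = -1$
$F{\left(z \right)} = -8 + z$ ($F{\left(z \right)} = z - 8 = -8 + z$)
$\sqrt{F{\left(183 \right)} + Y} = \sqrt{\left(-8 + 183\right) - \frac{348449999}{359209928}} = \sqrt{175 - \frac{348449999}{359209928}} = \sqrt{\frac{62513287401}{359209928}} = \frac{\sqrt{5613848366589129282}}{179604964}$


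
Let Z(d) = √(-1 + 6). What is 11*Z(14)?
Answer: 11*√5 ≈ 24.597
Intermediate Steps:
Z(d) = √5
11*Z(14) = 11*√5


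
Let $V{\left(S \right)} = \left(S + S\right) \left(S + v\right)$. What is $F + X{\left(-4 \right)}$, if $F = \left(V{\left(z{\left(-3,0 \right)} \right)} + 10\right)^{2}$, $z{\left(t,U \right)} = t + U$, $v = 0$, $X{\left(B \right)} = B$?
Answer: $780$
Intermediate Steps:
$z{\left(t,U \right)} = U + t$
$V{\left(S \right)} = 2 S^{2}$ ($V{\left(S \right)} = \left(S + S\right) \left(S + 0\right) = 2 S S = 2 S^{2}$)
$F = 784$ ($F = \left(2 \left(0 - 3\right)^{2} + 10\right)^{2} = \left(2 \left(-3\right)^{2} + 10\right)^{2} = \left(2 \cdot 9 + 10\right)^{2} = \left(18 + 10\right)^{2} = 28^{2} = 784$)
$F + X{\left(-4 \right)} = 784 - 4 = 780$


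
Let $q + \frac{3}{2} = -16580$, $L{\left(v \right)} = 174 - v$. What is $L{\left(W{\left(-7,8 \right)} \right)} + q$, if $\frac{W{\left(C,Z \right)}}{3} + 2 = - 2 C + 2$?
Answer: $- \frac{32899}{2} \approx -16450.0$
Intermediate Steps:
$W{\left(C,Z \right)} = - 6 C$ ($W{\left(C,Z \right)} = -6 + 3 \left(- 2 C + 2\right) = -6 + 3 \left(2 - 2 C\right) = -6 - \left(-6 + 6 C\right) = - 6 C$)
$q = - \frac{33163}{2}$ ($q = - \frac{3}{2} - 16580 = - \frac{33163}{2} \approx -16582.0$)
$L{\left(W{\left(-7,8 \right)} \right)} + q = \left(174 - \left(-6\right) \left(-7\right)\right) - \frac{33163}{2} = \left(174 - 42\right) - \frac{33163}{2} = 132 - \frac{33163}{2} = - \frac{32899}{2}$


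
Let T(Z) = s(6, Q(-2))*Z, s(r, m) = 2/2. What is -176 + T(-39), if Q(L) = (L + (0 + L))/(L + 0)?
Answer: -215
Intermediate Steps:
Q(L) = 2 (Q(L) = (L + L)/L = (2*L)/L = 2)
s(r, m) = 1 (s(r, m) = 2*(1/2) = 1)
T(Z) = Z (T(Z) = 1*Z = Z)
-176 + T(-39) = -176 - 39 = -215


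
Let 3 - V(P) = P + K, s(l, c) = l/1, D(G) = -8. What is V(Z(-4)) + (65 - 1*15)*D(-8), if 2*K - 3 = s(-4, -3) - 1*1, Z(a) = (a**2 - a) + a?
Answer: -412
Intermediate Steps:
s(l, c) = l (s(l, c) = l*1 = l)
Z(a) = a**2
K = -1 (K = 3/2 + (-4 - 1*1)/2 = 3/2 + (-4 - 1)/2 = 3/2 + (1/2)*(-5) = 3/2 - 5/2 = -1)
V(P) = 4 - P (V(P) = 3 - (P - 1) = 3 - (-1 + P) = 3 + (1 - P) = 4 - P)
V(Z(-4)) + (65 - 1*15)*D(-8) = (4 - 1*(-4)**2) + (65 - 1*15)*(-8) = (4 - 1*16) + (65 - 15)*(-8) = (4 - 16) + 50*(-8) = -12 - 400 = -412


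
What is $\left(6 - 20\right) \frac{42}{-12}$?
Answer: $49$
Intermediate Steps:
$\left(6 - 20\right) \frac{42}{-12} = \left(6 + \left(-22 + 2\right)\right) 42 \left(- \frac{1}{12}\right) = \left(6 - 20\right) \left(- \frac{7}{2}\right) = \left(-14\right) \left(- \frac{7}{2}\right) = 49$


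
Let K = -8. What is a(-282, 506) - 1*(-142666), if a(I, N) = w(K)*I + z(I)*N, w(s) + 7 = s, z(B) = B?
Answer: 4204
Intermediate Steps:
w(s) = -7 + s
a(I, N) = -15*I + I*N (a(I, N) = (-7 - 8)*I + I*N = -15*I + I*N)
a(-282, 506) - 1*(-142666) = -282*(-15 + 506) - 1*(-142666) = -282*491 + 142666 = -138462 + 142666 = 4204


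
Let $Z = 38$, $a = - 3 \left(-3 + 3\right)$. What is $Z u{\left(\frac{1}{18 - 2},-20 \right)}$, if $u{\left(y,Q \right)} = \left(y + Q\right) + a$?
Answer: $- \frac{6061}{8} \approx -757.63$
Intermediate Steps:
$a = 0$ ($a = \left(-3\right) 0 = 0$)
$u{\left(y,Q \right)} = Q + y$ ($u{\left(y,Q \right)} = \left(y + Q\right) + 0 = \left(Q + y\right) + 0 = Q + y$)
$Z u{\left(\frac{1}{18 - 2},-20 \right)} = 38 \left(-20 + \frac{1}{18 - 2}\right) = 38 \left(-20 + \frac{1}{16}\right) = 38 \left(- \frac{319}{16}\right) = - \frac{6061}{8}$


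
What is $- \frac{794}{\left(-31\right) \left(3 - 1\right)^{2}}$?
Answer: $\frac{397}{62} \approx 6.4032$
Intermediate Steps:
$- \frac{794}{\left(-31\right) \left(3 - 1\right)^{2}} = - \frac{794}{\left(-31\right) 2^{2}} = - \frac{794}{\left(-31\right) 4} = - \frac{794}{-124} = \left(-794\right) \left(- \frac{1}{124}\right) = \frac{397}{62}$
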